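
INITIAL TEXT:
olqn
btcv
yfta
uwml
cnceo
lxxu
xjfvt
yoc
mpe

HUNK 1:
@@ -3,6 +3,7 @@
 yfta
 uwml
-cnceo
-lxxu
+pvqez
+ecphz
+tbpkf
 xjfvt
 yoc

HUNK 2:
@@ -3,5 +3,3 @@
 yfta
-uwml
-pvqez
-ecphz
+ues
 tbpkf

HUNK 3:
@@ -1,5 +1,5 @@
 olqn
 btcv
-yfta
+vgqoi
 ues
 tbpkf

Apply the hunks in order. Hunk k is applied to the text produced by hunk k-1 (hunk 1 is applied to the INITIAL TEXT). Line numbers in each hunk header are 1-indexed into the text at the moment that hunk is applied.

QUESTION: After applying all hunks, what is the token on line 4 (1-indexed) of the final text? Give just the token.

Answer: ues

Derivation:
Hunk 1: at line 3 remove [cnceo,lxxu] add [pvqez,ecphz,tbpkf] -> 10 lines: olqn btcv yfta uwml pvqez ecphz tbpkf xjfvt yoc mpe
Hunk 2: at line 3 remove [uwml,pvqez,ecphz] add [ues] -> 8 lines: olqn btcv yfta ues tbpkf xjfvt yoc mpe
Hunk 3: at line 1 remove [yfta] add [vgqoi] -> 8 lines: olqn btcv vgqoi ues tbpkf xjfvt yoc mpe
Final line 4: ues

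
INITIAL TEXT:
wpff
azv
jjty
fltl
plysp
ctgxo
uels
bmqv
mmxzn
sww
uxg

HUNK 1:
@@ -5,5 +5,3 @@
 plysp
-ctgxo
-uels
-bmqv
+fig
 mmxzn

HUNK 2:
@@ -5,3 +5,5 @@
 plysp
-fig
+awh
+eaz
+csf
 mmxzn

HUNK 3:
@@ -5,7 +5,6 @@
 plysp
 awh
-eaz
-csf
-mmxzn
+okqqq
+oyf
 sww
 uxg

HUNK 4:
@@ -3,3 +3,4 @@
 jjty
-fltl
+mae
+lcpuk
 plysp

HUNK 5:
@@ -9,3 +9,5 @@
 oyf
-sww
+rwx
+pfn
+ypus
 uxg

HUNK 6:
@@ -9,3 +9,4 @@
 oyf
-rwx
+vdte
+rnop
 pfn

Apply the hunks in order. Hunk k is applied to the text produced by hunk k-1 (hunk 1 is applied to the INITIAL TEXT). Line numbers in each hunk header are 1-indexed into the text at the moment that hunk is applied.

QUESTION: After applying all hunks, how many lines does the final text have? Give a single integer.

Hunk 1: at line 5 remove [ctgxo,uels,bmqv] add [fig] -> 9 lines: wpff azv jjty fltl plysp fig mmxzn sww uxg
Hunk 2: at line 5 remove [fig] add [awh,eaz,csf] -> 11 lines: wpff azv jjty fltl plysp awh eaz csf mmxzn sww uxg
Hunk 3: at line 5 remove [eaz,csf,mmxzn] add [okqqq,oyf] -> 10 lines: wpff azv jjty fltl plysp awh okqqq oyf sww uxg
Hunk 4: at line 3 remove [fltl] add [mae,lcpuk] -> 11 lines: wpff azv jjty mae lcpuk plysp awh okqqq oyf sww uxg
Hunk 5: at line 9 remove [sww] add [rwx,pfn,ypus] -> 13 lines: wpff azv jjty mae lcpuk plysp awh okqqq oyf rwx pfn ypus uxg
Hunk 6: at line 9 remove [rwx] add [vdte,rnop] -> 14 lines: wpff azv jjty mae lcpuk plysp awh okqqq oyf vdte rnop pfn ypus uxg
Final line count: 14

Answer: 14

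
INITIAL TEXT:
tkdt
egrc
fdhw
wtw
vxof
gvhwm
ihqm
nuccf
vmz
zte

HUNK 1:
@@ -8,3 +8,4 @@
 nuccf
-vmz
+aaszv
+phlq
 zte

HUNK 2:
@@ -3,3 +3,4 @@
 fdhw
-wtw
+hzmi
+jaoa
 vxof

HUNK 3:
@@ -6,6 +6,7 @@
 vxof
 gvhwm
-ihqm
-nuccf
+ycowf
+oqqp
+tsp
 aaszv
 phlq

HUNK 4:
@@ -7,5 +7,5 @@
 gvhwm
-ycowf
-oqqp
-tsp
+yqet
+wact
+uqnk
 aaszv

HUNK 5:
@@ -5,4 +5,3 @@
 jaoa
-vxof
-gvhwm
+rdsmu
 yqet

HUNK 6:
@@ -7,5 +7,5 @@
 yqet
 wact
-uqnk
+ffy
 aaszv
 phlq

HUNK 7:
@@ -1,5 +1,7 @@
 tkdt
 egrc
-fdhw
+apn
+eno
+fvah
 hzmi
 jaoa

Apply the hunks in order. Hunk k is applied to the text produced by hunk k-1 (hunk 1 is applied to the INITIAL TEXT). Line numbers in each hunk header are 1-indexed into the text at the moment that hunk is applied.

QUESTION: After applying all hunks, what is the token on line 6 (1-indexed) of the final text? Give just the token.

Hunk 1: at line 8 remove [vmz] add [aaszv,phlq] -> 11 lines: tkdt egrc fdhw wtw vxof gvhwm ihqm nuccf aaszv phlq zte
Hunk 2: at line 3 remove [wtw] add [hzmi,jaoa] -> 12 lines: tkdt egrc fdhw hzmi jaoa vxof gvhwm ihqm nuccf aaszv phlq zte
Hunk 3: at line 6 remove [ihqm,nuccf] add [ycowf,oqqp,tsp] -> 13 lines: tkdt egrc fdhw hzmi jaoa vxof gvhwm ycowf oqqp tsp aaszv phlq zte
Hunk 4: at line 7 remove [ycowf,oqqp,tsp] add [yqet,wact,uqnk] -> 13 lines: tkdt egrc fdhw hzmi jaoa vxof gvhwm yqet wact uqnk aaszv phlq zte
Hunk 5: at line 5 remove [vxof,gvhwm] add [rdsmu] -> 12 lines: tkdt egrc fdhw hzmi jaoa rdsmu yqet wact uqnk aaszv phlq zte
Hunk 6: at line 7 remove [uqnk] add [ffy] -> 12 lines: tkdt egrc fdhw hzmi jaoa rdsmu yqet wact ffy aaszv phlq zte
Hunk 7: at line 1 remove [fdhw] add [apn,eno,fvah] -> 14 lines: tkdt egrc apn eno fvah hzmi jaoa rdsmu yqet wact ffy aaszv phlq zte
Final line 6: hzmi

Answer: hzmi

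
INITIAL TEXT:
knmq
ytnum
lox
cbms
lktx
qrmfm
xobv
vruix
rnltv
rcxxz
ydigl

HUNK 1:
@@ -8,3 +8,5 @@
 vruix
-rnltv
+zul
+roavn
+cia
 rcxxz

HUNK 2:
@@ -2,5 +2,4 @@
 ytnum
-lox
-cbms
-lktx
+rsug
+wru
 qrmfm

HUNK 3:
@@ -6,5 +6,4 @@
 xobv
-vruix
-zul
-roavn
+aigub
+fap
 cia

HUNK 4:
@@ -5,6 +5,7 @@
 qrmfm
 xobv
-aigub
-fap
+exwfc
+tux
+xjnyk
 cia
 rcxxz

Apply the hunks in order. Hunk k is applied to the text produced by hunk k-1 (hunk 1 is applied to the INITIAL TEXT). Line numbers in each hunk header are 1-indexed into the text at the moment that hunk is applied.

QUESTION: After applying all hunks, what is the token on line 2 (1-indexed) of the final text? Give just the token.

Hunk 1: at line 8 remove [rnltv] add [zul,roavn,cia] -> 13 lines: knmq ytnum lox cbms lktx qrmfm xobv vruix zul roavn cia rcxxz ydigl
Hunk 2: at line 2 remove [lox,cbms,lktx] add [rsug,wru] -> 12 lines: knmq ytnum rsug wru qrmfm xobv vruix zul roavn cia rcxxz ydigl
Hunk 3: at line 6 remove [vruix,zul,roavn] add [aigub,fap] -> 11 lines: knmq ytnum rsug wru qrmfm xobv aigub fap cia rcxxz ydigl
Hunk 4: at line 5 remove [aigub,fap] add [exwfc,tux,xjnyk] -> 12 lines: knmq ytnum rsug wru qrmfm xobv exwfc tux xjnyk cia rcxxz ydigl
Final line 2: ytnum

Answer: ytnum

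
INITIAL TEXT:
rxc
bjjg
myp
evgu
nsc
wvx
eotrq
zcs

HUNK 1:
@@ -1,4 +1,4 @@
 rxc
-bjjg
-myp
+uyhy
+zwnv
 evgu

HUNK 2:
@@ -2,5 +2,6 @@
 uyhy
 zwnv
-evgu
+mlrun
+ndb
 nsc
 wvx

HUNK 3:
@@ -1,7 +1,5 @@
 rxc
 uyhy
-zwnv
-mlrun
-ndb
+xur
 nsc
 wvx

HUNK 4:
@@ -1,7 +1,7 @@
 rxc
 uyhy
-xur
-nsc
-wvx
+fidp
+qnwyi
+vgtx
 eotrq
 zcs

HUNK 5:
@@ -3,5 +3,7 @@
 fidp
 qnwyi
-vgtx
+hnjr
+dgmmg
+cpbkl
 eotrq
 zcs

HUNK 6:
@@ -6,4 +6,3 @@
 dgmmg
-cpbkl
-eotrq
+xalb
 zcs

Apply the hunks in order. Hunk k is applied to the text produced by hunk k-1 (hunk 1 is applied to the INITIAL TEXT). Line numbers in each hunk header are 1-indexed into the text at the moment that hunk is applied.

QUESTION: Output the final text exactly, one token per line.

Hunk 1: at line 1 remove [bjjg,myp] add [uyhy,zwnv] -> 8 lines: rxc uyhy zwnv evgu nsc wvx eotrq zcs
Hunk 2: at line 2 remove [evgu] add [mlrun,ndb] -> 9 lines: rxc uyhy zwnv mlrun ndb nsc wvx eotrq zcs
Hunk 3: at line 1 remove [zwnv,mlrun,ndb] add [xur] -> 7 lines: rxc uyhy xur nsc wvx eotrq zcs
Hunk 4: at line 1 remove [xur,nsc,wvx] add [fidp,qnwyi,vgtx] -> 7 lines: rxc uyhy fidp qnwyi vgtx eotrq zcs
Hunk 5: at line 3 remove [vgtx] add [hnjr,dgmmg,cpbkl] -> 9 lines: rxc uyhy fidp qnwyi hnjr dgmmg cpbkl eotrq zcs
Hunk 6: at line 6 remove [cpbkl,eotrq] add [xalb] -> 8 lines: rxc uyhy fidp qnwyi hnjr dgmmg xalb zcs

Answer: rxc
uyhy
fidp
qnwyi
hnjr
dgmmg
xalb
zcs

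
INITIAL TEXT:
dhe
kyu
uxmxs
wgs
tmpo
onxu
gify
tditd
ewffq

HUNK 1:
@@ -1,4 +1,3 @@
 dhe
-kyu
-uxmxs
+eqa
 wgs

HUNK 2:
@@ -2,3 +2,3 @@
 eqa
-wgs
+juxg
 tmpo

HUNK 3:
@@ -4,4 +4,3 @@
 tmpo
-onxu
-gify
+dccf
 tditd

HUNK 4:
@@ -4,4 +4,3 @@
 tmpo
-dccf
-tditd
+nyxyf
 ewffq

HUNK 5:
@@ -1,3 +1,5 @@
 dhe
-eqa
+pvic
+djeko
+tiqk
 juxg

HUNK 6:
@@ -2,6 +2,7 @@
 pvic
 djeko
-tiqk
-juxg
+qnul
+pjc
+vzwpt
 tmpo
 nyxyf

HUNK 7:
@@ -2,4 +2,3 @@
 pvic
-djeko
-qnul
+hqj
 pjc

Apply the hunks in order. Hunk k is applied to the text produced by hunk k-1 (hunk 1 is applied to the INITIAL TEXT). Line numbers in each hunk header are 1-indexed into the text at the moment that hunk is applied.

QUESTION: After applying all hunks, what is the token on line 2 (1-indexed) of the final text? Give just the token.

Hunk 1: at line 1 remove [kyu,uxmxs] add [eqa] -> 8 lines: dhe eqa wgs tmpo onxu gify tditd ewffq
Hunk 2: at line 2 remove [wgs] add [juxg] -> 8 lines: dhe eqa juxg tmpo onxu gify tditd ewffq
Hunk 3: at line 4 remove [onxu,gify] add [dccf] -> 7 lines: dhe eqa juxg tmpo dccf tditd ewffq
Hunk 4: at line 4 remove [dccf,tditd] add [nyxyf] -> 6 lines: dhe eqa juxg tmpo nyxyf ewffq
Hunk 5: at line 1 remove [eqa] add [pvic,djeko,tiqk] -> 8 lines: dhe pvic djeko tiqk juxg tmpo nyxyf ewffq
Hunk 6: at line 2 remove [tiqk,juxg] add [qnul,pjc,vzwpt] -> 9 lines: dhe pvic djeko qnul pjc vzwpt tmpo nyxyf ewffq
Hunk 7: at line 2 remove [djeko,qnul] add [hqj] -> 8 lines: dhe pvic hqj pjc vzwpt tmpo nyxyf ewffq
Final line 2: pvic

Answer: pvic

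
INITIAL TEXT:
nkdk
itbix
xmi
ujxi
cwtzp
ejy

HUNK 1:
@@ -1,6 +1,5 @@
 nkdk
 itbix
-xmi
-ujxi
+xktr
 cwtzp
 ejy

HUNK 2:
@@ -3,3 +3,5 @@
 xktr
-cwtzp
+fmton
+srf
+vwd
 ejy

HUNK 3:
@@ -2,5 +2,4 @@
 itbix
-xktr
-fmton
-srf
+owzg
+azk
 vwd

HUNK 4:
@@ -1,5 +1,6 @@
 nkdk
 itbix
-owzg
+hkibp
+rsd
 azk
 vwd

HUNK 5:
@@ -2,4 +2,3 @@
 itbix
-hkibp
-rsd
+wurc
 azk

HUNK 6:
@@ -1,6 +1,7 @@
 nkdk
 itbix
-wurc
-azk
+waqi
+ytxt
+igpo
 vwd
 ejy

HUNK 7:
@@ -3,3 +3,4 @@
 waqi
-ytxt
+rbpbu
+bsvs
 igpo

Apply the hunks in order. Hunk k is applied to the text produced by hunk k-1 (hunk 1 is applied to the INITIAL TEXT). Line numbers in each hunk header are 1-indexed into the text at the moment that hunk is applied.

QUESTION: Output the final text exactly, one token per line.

Answer: nkdk
itbix
waqi
rbpbu
bsvs
igpo
vwd
ejy

Derivation:
Hunk 1: at line 1 remove [xmi,ujxi] add [xktr] -> 5 lines: nkdk itbix xktr cwtzp ejy
Hunk 2: at line 3 remove [cwtzp] add [fmton,srf,vwd] -> 7 lines: nkdk itbix xktr fmton srf vwd ejy
Hunk 3: at line 2 remove [xktr,fmton,srf] add [owzg,azk] -> 6 lines: nkdk itbix owzg azk vwd ejy
Hunk 4: at line 1 remove [owzg] add [hkibp,rsd] -> 7 lines: nkdk itbix hkibp rsd azk vwd ejy
Hunk 5: at line 2 remove [hkibp,rsd] add [wurc] -> 6 lines: nkdk itbix wurc azk vwd ejy
Hunk 6: at line 1 remove [wurc,azk] add [waqi,ytxt,igpo] -> 7 lines: nkdk itbix waqi ytxt igpo vwd ejy
Hunk 7: at line 3 remove [ytxt] add [rbpbu,bsvs] -> 8 lines: nkdk itbix waqi rbpbu bsvs igpo vwd ejy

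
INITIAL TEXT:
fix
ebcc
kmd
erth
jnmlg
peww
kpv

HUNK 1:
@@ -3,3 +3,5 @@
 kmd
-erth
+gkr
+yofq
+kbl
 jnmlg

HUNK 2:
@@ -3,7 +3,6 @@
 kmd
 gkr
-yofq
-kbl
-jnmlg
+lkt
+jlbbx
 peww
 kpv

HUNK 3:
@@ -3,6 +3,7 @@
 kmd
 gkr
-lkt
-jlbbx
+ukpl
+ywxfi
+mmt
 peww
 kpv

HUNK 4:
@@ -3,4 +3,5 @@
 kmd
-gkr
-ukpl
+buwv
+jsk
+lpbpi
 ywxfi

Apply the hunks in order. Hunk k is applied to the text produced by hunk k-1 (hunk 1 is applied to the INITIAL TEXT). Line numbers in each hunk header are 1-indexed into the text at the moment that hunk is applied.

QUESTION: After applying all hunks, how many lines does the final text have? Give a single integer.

Answer: 10

Derivation:
Hunk 1: at line 3 remove [erth] add [gkr,yofq,kbl] -> 9 lines: fix ebcc kmd gkr yofq kbl jnmlg peww kpv
Hunk 2: at line 3 remove [yofq,kbl,jnmlg] add [lkt,jlbbx] -> 8 lines: fix ebcc kmd gkr lkt jlbbx peww kpv
Hunk 3: at line 3 remove [lkt,jlbbx] add [ukpl,ywxfi,mmt] -> 9 lines: fix ebcc kmd gkr ukpl ywxfi mmt peww kpv
Hunk 4: at line 3 remove [gkr,ukpl] add [buwv,jsk,lpbpi] -> 10 lines: fix ebcc kmd buwv jsk lpbpi ywxfi mmt peww kpv
Final line count: 10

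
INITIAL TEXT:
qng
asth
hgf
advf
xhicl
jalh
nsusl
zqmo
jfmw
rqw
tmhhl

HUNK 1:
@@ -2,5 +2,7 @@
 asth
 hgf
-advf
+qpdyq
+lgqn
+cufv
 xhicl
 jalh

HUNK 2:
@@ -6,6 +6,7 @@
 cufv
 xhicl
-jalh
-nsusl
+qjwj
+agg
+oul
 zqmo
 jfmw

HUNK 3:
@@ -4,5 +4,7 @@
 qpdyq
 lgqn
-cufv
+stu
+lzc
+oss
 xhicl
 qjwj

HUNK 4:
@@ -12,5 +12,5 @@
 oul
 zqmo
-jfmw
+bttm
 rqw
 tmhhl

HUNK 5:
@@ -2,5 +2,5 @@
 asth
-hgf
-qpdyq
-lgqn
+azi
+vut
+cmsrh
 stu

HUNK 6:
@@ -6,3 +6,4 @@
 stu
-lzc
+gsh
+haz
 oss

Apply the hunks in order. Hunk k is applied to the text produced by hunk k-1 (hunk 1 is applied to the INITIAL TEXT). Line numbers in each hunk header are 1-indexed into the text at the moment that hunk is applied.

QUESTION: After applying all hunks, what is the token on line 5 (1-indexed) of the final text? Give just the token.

Answer: cmsrh

Derivation:
Hunk 1: at line 2 remove [advf] add [qpdyq,lgqn,cufv] -> 13 lines: qng asth hgf qpdyq lgqn cufv xhicl jalh nsusl zqmo jfmw rqw tmhhl
Hunk 2: at line 6 remove [jalh,nsusl] add [qjwj,agg,oul] -> 14 lines: qng asth hgf qpdyq lgqn cufv xhicl qjwj agg oul zqmo jfmw rqw tmhhl
Hunk 3: at line 4 remove [cufv] add [stu,lzc,oss] -> 16 lines: qng asth hgf qpdyq lgqn stu lzc oss xhicl qjwj agg oul zqmo jfmw rqw tmhhl
Hunk 4: at line 12 remove [jfmw] add [bttm] -> 16 lines: qng asth hgf qpdyq lgqn stu lzc oss xhicl qjwj agg oul zqmo bttm rqw tmhhl
Hunk 5: at line 2 remove [hgf,qpdyq,lgqn] add [azi,vut,cmsrh] -> 16 lines: qng asth azi vut cmsrh stu lzc oss xhicl qjwj agg oul zqmo bttm rqw tmhhl
Hunk 6: at line 6 remove [lzc] add [gsh,haz] -> 17 lines: qng asth azi vut cmsrh stu gsh haz oss xhicl qjwj agg oul zqmo bttm rqw tmhhl
Final line 5: cmsrh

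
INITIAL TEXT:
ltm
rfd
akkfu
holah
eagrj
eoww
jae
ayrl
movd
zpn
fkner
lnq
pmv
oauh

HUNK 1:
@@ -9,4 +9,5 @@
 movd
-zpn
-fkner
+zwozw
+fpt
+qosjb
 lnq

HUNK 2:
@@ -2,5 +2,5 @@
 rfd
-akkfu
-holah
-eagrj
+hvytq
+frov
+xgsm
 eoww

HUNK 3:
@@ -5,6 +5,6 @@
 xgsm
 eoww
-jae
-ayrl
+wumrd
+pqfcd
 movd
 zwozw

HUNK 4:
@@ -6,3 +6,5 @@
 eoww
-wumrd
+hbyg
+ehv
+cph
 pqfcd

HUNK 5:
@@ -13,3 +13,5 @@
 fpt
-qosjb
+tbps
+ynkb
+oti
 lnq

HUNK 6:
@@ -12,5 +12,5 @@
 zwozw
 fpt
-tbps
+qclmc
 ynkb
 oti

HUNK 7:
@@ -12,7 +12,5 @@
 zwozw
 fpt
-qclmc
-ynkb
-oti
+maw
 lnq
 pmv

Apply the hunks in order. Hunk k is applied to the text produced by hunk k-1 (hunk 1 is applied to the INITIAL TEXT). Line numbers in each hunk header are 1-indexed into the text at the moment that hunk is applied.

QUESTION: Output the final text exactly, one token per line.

Hunk 1: at line 9 remove [zpn,fkner] add [zwozw,fpt,qosjb] -> 15 lines: ltm rfd akkfu holah eagrj eoww jae ayrl movd zwozw fpt qosjb lnq pmv oauh
Hunk 2: at line 2 remove [akkfu,holah,eagrj] add [hvytq,frov,xgsm] -> 15 lines: ltm rfd hvytq frov xgsm eoww jae ayrl movd zwozw fpt qosjb lnq pmv oauh
Hunk 3: at line 5 remove [jae,ayrl] add [wumrd,pqfcd] -> 15 lines: ltm rfd hvytq frov xgsm eoww wumrd pqfcd movd zwozw fpt qosjb lnq pmv oauh
Hunk 4: at line 6 remove [wumrd] add [hbyg,ehv,cph] -> 17 lines: ltm rfd hvytq frov xgsm eoww hbyg ehv cph pqfcd movd zwozw fpt qosjb lnq pmv oauh
Hunk 5: at line 13 remove [qosjb] add [tbps,ynkb,oti] -> 19 lines: ltm rfd hvytq frov xgsm eoww hbyg ehv cph pqfcd movd zwozw fpt tbps ynkb oti lnq pmv oauh
Hunk 6: at line 12 remove [tbps] add [qclmc] -> 19 lines: ltm rfd hvytq frov xgsm eoww hbyg ehv cph pqfcd movd zwozw fpt qclmc ynkb oti lnq pmv oauh
Hunk 7: at line 12 remove [qclmc,ynkb,oti] add [maw] -> 17 lines: ltm rfd hvytq frov xgsm eoww hbyg ehv cph pqfcd movd zwozw fpt maw lnq pmv oauh

Answer: ltm
rfd
hvytq
frov
xgsm
eoww
hbyg
ehv
cph
pqfcd
movd
zwozw
fpt
maw
lnq
pmv
oauh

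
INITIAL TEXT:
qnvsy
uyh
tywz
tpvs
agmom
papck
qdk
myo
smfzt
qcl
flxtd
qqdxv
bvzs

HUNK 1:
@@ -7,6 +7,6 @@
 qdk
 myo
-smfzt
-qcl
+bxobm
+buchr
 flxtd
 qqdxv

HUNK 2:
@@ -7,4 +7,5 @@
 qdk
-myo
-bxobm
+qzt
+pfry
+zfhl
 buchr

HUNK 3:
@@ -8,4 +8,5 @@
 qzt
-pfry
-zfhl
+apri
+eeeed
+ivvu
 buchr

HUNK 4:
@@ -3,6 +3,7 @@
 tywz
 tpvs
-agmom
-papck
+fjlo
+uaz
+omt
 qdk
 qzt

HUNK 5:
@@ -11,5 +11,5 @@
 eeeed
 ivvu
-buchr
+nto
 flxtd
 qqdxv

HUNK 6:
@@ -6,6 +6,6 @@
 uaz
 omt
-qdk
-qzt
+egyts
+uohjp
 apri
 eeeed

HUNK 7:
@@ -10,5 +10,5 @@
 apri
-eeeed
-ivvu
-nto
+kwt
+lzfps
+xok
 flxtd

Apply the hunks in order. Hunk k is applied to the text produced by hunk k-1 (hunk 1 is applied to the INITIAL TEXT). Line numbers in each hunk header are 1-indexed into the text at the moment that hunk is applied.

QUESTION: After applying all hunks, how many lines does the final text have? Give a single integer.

Answer: 16

Derivation:
Hunk 1: at line 7 remove [smfzt,qcl] add [bxobm,buchr] -> 13 lines: qnvsy uyh tywz tpvs agmom papck qdk myo bxobm buchr flxtd qqdxv bvzs
Hunk 2: at line 7 remove [myo,bxobm] add [qzt,pfry,zfhl] -> 14 lines: qnvsy uyh tywz tpvs agmom papck qdk qzt pfry zfhl buchr flxtd qqdxv bvzs
Hunk 3: at line 8 remove [pfry,zfhl] add [apri,eeeed,ivvu] -> 15 lines: qnvsy uyh tywz tpvs agmom papck qdk qzt apri eeeed ivvu buchr flxtd qqdxv bvzs
Hunk 4: at line 3 remove [agmom,papck] add [fjlo,uaz,omt] -> 16 lines: qnvsy uyh tywz tpvs fjlo uaz omt qdk qzt apri eeeed ivvu buchr flxtd qqdxv bvzs
Hunk 5: at line 11 remove [buchr] add [nto] -> 16 lines: qnvsy uyh tywz tpvs fjlo uaz omt qdk qzt apri eeeed ivvu nto flxtd qqdxv bvzs
Hunk 6: at line 6 remove [qdk,qzt] add [egyts,uohjp] -> 16 lines: qnvsy uyh tywz tpvs fjlo uaz omt egyts uohjp apri eeeed ivvu nto flxtd qqdxv bvzs
Hunk 7: at line 10 remove [eeeed,ivvu,nto] add [kwt,lzfps,xok] -> 16 lines: qnvsy uyh tywz tpvs fjlo uaz omt egyts uohjp apri kwt lzfps xok flxtd qqdxv bvzs
Final line count: 16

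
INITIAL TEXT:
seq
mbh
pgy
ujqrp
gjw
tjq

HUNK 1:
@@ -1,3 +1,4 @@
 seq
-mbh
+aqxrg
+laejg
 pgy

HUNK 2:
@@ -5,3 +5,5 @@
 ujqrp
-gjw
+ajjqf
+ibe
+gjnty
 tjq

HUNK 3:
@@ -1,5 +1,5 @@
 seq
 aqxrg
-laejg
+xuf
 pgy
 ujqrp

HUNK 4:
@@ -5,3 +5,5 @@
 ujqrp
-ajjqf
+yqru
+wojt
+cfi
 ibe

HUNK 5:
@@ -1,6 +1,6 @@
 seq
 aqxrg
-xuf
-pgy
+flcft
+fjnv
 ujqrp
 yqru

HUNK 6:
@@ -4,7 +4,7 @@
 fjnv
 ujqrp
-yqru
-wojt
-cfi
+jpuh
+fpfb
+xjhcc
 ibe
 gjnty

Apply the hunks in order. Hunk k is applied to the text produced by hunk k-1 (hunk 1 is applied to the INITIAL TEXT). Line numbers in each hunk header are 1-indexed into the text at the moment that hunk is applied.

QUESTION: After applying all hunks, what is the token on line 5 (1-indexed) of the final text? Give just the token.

Hunk 1: at line 1 remove [mbh] add [aqxrg,laejg] -> 7 lines: seq aqxrg laejg pgy ujqrp gjw tjq
Hunk 2: at line 5 remove [gjw] add [ajjqf,ibe,gjnty] -> 9 lines: seq aqxrg laejg pgy ujqrp ajjqf ibe gjnty tjq
Hunk 3: at line 1 remove [laejg] add [xuf] -> 9 lines: seq aqxrg xuf pgy ujqrp ajjqf ibe gjnty tjq
Hunk 4: at line 5 remove [ajjqf] add [yqru,wojt,cfi] -> 11 lines: seq aqxrg xuf pgy ujqrp yqru wojt cfi ibe gjnty tjq
Hunk 5: at line 1 remove [xuf,pgy] add [flcft,fjnv] -> 11 lines: seq aqxrg flcft fjnv ujqrp yqru wojt cfi ibe gjnty tjq
Hunk 6: at line 4 remove [yqru,wojt,cfi] add [jpuh,fpfb,xjhcc] -> 11 lines: seq aqxrg flcft fjnv ujqrp jpuh fpfb xjhcc ibe gjnty tjq
Final line 5: ujqrp

Answer: ujqrp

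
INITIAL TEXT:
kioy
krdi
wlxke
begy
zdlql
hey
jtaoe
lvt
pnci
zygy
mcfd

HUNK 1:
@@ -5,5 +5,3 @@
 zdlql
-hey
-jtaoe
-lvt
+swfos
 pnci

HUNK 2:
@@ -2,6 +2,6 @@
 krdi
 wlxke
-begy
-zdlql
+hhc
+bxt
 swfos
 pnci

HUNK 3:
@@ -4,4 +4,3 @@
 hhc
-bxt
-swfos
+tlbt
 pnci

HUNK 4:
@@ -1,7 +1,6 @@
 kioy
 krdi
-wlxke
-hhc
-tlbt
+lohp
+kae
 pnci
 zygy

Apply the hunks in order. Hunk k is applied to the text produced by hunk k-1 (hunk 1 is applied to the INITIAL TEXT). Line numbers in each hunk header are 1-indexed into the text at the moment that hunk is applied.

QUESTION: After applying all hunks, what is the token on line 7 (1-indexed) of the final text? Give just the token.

Answer: mcfd

Derivation:
Hunk 1: at line 5 remove [hey,jtaoe,lvt] add [swfos] -> 9 lines: kioy krdi wlxke begy zdlql swfos pnci zygy mcfd
Hunk 2: at line 2 remove [begy,zdlql] add [hhc,bxt] -> 9 lines: kioy krdi wlxke hhc bxt swfos pnci zygy mcfd
Hunk 3: at line 4 remove [bxt,swfos] add [tlbt] -> 8 lines: kioy krdi wlxke hhc tlbt pnci zygy mcfd
Hunk 4: at line 1 remove [wlxke,hhc,tlbt] add [lohp,kae] -> 7 lines: kioy krdi lohp kae pnci zygy mcfd
Final line 7: mcfd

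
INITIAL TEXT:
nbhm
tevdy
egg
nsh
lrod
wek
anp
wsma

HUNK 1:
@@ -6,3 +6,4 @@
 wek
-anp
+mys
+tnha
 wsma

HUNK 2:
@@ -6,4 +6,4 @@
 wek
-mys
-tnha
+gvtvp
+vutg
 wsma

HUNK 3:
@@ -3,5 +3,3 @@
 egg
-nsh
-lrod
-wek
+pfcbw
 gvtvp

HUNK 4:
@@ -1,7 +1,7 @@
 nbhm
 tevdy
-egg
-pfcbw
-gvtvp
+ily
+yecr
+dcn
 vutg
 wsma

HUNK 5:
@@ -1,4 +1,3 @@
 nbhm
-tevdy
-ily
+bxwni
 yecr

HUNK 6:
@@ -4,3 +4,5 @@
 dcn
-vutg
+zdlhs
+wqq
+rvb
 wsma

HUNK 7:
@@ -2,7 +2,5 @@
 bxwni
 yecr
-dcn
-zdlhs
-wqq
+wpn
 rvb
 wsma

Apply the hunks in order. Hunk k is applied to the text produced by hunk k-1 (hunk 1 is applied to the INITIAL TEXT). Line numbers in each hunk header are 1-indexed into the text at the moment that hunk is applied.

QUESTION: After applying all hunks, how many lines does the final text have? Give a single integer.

Hunk 1: at line 6 remove [anp] add [mys,tnha] -> 9 lines: nbhm tevdy egg nsh lrod wek mys tnha wsma
Hunk 2: at line 6 remove [mys,tnha] add [gvtvp,vutg] -> 9 lines: nbhm tevdy egg nsh lrod wek gvtvp vutg wsma
Hunk 3: at line 3 remove [nsh,lrod,wek] add [pfcbw] -> 7 lines: nbhm tevdy egg pfcbw gvtvp vutg wsma
Hunk 4: at line 1 remove [egg,pfcbw,gvtvp] add [ily,yecr,dcn] -> 7 lines: nbhm tevdy ily yecr dcn vutg wsma
Hunk 5: at line 1 remove [tevdy,ily] add [bxwni] -> 6 lines: nbhm bxwni yecr dcn vutg wsma
Hunk 6: at line 4 remove [vutg] add [zdlhs,wqq,rvb] -> 8 lines: nbhm bxwni yecr dcn zdlhs wqq rvb wsma
Hunk 7: at line 2 remove [dcn,zdlhs,wqq] add [wpn] -> 6 lines: nbhm bxwni yecr wpn rvb wsma
Final line count: 6

Answer: 6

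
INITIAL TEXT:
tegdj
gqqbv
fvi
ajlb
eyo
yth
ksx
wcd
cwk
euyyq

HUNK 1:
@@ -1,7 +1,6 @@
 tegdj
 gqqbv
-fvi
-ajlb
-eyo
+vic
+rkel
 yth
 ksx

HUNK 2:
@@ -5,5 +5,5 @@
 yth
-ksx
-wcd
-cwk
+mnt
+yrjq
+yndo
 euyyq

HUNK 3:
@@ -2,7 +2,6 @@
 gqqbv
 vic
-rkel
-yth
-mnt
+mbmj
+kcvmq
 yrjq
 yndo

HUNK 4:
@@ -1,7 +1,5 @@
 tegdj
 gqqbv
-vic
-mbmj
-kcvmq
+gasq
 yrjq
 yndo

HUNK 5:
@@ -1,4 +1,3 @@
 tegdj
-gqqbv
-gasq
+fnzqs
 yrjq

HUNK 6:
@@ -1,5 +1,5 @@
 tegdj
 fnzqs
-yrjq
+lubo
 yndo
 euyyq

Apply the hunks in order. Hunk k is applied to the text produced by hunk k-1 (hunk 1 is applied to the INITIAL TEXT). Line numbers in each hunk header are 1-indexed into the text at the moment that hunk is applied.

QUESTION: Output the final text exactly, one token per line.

Answer: tegdj
fnzqs
lubo
yndo
euyyq

Derivation:
Hunk 1: at line 1 remove [fvi,ajlb,eyo] add [vic,rkel] -> 9 lines: tegdj gqqbv vic rkel yth ksx wcd cwk euyyq
Hunk 2: at line 5 remove [ksx,wcd,cwk] add [mnt,yrjq,yndo] -> 9 lines: tegdj gqqbv vic rkel yth mnt yrjq yndo euyyq
Hunk 3: at line 2 remove [rkel,yth,mnt] add [mbmj,kcvmq] -> 8 lines: tegdj gqqbv vic mbmj kcvmq yrjq yndo euyyq
Hunk 4: at line 1 remove [vic,mbmj,kcvmq] add [gasq] -> 6 lines: tegdj gqqbv gasq yrjq yndo euyyq
Hunk 5: at line 1 remove [gqqbv,gasq] add [fnzqs] -> 5 lines: tegdj fnzqs yrjq yndo euyyq
Hunk 6: at line 1 remove [yrjq] add [lubo] -> 5 lines: tegdj fnzqs lubo yndo euyyq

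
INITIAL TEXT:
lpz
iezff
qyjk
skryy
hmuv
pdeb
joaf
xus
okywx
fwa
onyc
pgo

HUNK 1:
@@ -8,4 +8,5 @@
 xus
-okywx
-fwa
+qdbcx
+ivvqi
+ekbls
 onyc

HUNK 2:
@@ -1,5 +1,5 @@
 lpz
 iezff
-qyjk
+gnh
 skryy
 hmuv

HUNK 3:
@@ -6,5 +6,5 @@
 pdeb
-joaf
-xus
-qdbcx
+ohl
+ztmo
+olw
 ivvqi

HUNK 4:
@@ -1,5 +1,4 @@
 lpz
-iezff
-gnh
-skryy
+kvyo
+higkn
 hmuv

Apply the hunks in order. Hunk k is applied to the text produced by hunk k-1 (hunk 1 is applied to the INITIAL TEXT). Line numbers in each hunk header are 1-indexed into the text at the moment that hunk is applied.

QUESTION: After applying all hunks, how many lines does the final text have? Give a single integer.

Answer: 12

Derivation:
Hunk 1: at line 8 remove [okywx,fwa] add [qdbcx,ivvqi,ekbls] -> 13 lines: lpz iezff qyjk skryy hmuv pdeb joaf xus qdbcx ivvqi ekbls onyc pgo
Hunk 2: at line 1 remove [qyjk] add [gnh] -> 13 lines: lpz iezff gnh skryy hmuv pdeb joaf xus qdbcx ivvqi ekbls onyc pgo
Hunk 3: at line 6 remove [joaf,xus,qdbcx] add [ohl,ztmo,olw] -> 13 lines: lpz iezff gnh skryy hmuv pdeb ohl ztmo olw ivvqi ekbls onyc pgo
Hunk 4: at line 1 remove [iezff,gnh,skryy] add [kvyo,higkn] -> 12 lines: lpz kvyo higkn hmuv pdeb ohl ztmo olw ivvqi ekbls onyc pgo
Final line count: 12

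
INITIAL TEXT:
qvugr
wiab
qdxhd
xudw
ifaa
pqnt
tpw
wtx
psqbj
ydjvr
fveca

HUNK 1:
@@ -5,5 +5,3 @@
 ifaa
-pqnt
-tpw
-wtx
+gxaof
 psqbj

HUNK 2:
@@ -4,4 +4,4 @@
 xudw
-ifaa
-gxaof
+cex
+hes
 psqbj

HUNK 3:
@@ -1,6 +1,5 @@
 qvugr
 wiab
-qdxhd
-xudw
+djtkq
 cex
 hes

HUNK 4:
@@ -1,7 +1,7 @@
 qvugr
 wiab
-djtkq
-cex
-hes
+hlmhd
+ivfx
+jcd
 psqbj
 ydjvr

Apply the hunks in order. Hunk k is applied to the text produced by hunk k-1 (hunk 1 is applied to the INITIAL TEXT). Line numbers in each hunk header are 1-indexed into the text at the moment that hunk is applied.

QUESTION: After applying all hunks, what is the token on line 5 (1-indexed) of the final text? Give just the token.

Answer: jcd

Derivation:
Hunk 1: at line 5 remove [pqnt,tpw,wtx] add [gxaof] -> 9 lines: qvugr wiab qdxhd xudw ifaa gxaof psqbj ydjvr fveca
Hunk 2: at line 4 remove [ifaa,gxaof] add [cex,hes] -> 9 lines: qvugr wiab qdxhd xudw cex hes psqbj ydjvr fveca
Hunk 3: at line 1 remove [qdxhd,xudw] add [djtkq] -> 8 lines: qvugr wiab djtkq cex hes psqbj ydjvr fveca
Hunk 4: at line 1 remove [djtkq,cex,hes] add [hlmhd,ivfx,jcd] -> 8 lines: qvugr wiab hlmhd ivfx jcd psqbj ydjvr fveca
Final line 5: jcd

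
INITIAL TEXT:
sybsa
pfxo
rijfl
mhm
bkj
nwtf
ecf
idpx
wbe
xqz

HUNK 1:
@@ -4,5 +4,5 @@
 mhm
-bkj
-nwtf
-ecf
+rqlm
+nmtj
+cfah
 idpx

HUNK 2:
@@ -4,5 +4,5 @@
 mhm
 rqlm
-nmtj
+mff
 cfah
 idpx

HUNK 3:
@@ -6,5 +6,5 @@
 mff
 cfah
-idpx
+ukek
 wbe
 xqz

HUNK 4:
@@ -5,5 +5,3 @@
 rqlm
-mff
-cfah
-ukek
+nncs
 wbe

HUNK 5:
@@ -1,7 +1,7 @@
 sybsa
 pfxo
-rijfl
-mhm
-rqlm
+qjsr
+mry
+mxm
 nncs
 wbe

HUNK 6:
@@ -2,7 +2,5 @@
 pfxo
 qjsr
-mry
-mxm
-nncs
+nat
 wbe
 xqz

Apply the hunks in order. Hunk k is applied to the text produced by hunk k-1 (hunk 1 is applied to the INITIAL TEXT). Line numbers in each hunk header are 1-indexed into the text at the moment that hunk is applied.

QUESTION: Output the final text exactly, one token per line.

Answer: sybsa
pfxo
qjsr
nat
wbe
xqz

Derivation:
Hunk 1: at line 4 remove [bkj,nwtf,ecf] add [rqlm,nmtj,cfah] -> 10 lines: sybsa pfxo rijfl mhm rqlm nmtj cfah idpx wbe xqz
Hunk 2: at line 4 remove [nmtj] add [mff] -> 10 lines: sybsa pfxo rijfl mhm rqlm mff cfah idpx wbe xqz
Hunk 3: at line 6 remove [idpx] add [ukek] -> 10 lines: sybsa pfxo rijfl mhm rqlm mff cfah ukek wbe xqz
Hunk 4: at line 5 remove [mff,cfah,ukek] add [nncs] -> 8 lines: sybsa pfxo rijfl mhm rqlm nncs wbe xqz
Hunk 5: at line 1 remove [rijfl,mhm,rqlm] add [qjsr,mry,mxm] -> 8 lines: sybsa pfxo qjsr mry mxm nncs wbe xqz
Hunk 6: at line 2 remove [mry,mxm,nncs] add [nat] -> 6 lines: sybsa pfxo qjsr nat wbe xqz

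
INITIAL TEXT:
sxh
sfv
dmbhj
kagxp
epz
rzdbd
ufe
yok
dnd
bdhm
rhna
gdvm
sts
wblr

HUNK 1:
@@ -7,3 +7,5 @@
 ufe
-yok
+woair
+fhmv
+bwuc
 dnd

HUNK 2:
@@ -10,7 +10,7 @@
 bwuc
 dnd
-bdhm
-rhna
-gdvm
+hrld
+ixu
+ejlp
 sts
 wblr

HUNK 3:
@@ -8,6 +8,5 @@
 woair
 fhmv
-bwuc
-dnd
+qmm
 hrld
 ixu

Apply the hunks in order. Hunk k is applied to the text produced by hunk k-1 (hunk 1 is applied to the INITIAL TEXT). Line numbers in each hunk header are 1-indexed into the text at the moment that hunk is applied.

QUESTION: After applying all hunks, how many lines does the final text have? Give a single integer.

Hunk 1: at line 7 remove [yok] add [woair,fhmv,bwuc] -> 16 lines: sxh sfv dmbhj kagxp epz rzdbd ufe woair fhmv bwuc dnd bdhm rhna gdvm sts wblr
Hunk 2: at line 10 remove [bdhm,rhna,gdvm] add [hrld,ixu,ejlp] -> 16 lines: sxh sfv dmbhj kagxp epz rzdbd ufe woair fhmv bwuc dnd hrld ixu ejlp sts wblr
Hunk 3: at line 8 remove [bwuc,dnd] add [qmm] -> 15 lines: sxh sfv dmbhj kagxp epz rzdbd ufe woair fhmv qmm hrld ixu ejlp sts wblr
Final line count: 15

Answer: 15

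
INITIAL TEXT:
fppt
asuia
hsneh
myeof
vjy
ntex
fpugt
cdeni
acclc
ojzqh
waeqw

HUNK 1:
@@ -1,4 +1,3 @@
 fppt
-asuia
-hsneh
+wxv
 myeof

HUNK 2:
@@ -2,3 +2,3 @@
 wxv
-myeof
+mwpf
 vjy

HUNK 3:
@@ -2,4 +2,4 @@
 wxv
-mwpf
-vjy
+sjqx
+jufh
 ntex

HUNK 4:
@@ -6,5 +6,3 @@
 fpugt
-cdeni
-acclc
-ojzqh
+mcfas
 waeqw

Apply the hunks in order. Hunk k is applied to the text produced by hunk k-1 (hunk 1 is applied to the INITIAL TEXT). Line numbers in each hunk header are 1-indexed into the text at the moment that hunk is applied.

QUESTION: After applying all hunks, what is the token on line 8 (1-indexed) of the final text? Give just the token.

Answer: waeqw

Derivation:
Hunk 1: at line 1 remove [asuia,hsneh] add [wxv] -> 10 lines: fppt wxv myeof vjy ntex fpugt cdeni acclc ojzqh waeqw
Hunk 2: at line 2 remove [myeof] add [mwpf] -> 10 lines: fppt wxv mwpf vjy ntex fpugt cdeni acclc ojzqh waeqw
Hunk 3: at line 2 remove [mwpf,vjy] add [sjqx,jufh] -> 10 lines: fppt wxv sjqx jufh ntex fpugt cdeni acclc ojzqh waeqw
Hunk 4: at line 6 remove [cdeni,acclc,ojzqh] add [mcfas] -> 8 lines: fppt wxv sjqx jufh ntex fpugt mcfas waeqw
Final line 8: waeqw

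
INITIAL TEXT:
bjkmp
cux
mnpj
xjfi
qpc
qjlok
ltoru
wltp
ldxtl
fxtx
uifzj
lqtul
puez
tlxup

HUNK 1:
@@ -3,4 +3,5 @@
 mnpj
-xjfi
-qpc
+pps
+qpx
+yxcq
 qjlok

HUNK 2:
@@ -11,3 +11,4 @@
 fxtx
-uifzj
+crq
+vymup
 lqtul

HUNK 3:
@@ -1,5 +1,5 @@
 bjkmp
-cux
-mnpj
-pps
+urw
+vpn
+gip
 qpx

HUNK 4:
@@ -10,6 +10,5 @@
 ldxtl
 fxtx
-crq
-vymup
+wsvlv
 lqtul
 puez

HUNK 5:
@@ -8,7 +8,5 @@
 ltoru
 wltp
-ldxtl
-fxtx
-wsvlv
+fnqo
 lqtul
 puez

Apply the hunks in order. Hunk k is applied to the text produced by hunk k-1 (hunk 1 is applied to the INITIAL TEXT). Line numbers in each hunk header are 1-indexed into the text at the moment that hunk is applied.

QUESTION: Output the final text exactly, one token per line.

Hunk 1: at line 3 remove [xjfi,qpc] add [pps,qpx,yxcq] -> 15 lines: bjkmp cux mnpj pps qpx yxcq qjlok ltoru wltp ldxtl fxtx uifzj lqtul puez tlxup
Hunk 2: at line 11 remove [uifzj] add [crq,vymup] -> 16 lines: bjkmp cux mnpj pps qpx yxcq qjlok ltoru wltp ldxtl fxtx crq vymup lqtul puez tlxup
Hunk 3: at line 1 remove [cux,mnpj,pps] add [urw,vpn,gip] -> 16 lines: bjkmp urw vpn gip qpx yxcq qjlok ltoru wltp ldxtl fxtx crq vymup lqtul puez tlxup
Hunk 4: at line 10 remove [crq,vymup] add [wsvlv] -> 15 lines: bjkmp urw vpn gip qpx yxcq qjlok ltoru wltp ldxtl fxtx wsvlv lqtul puez tlxup
Hunk 5: at line 8 remove [ldxtl,fxtx,wsvlv] add [fnqo] -> 13 lines: bjkmp urw vpn gip qpx yxcq qjlok ltoru wltp fnqo lqtul puez tlxup

Answer: bjkmp
urw
vpn
gip
qpx
yxcq
qjlok
ltoru
wltp
fnqo
lqtul
puez
tlxup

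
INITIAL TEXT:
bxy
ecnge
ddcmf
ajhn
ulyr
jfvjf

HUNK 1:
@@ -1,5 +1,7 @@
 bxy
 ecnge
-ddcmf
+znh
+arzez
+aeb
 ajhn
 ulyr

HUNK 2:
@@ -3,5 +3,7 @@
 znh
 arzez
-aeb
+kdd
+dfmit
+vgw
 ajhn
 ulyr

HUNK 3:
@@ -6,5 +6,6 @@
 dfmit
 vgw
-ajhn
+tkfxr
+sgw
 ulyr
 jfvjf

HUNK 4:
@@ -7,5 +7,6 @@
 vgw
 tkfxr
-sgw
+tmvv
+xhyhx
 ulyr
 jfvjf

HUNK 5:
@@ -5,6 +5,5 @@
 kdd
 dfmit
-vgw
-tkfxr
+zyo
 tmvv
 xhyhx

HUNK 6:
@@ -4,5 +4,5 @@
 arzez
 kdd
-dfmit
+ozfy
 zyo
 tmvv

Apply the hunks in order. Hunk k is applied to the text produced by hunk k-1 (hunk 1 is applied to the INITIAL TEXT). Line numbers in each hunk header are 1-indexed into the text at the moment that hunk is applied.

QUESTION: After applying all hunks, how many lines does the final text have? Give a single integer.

Answer: 11

Derivation:
Hunk 1: at line 1 remove [ddcmf] add [znh,arzez,aeb] -> 8 lines: bxy ecnge znh arzez aeb ajhn ulyr jfvjf
Hunk 2: at line 3 remove [aeb] add [kdd,dfmit,vgw] -> 10 lines: bxy ecnge znh arzez kdd dfmit vgw ajhn ulyr jfvjf
Hunk 3: at line 6 remove [ajhn] add [tkfxr,sgw] -> 11 lines: bxy ecnge znh arzez kdd dfmit vgw tkfxr sgw ulyr jfvjf
Hunk 4: at line 7 remove [sgw] add [tmvv,xhyhx] -> 12 lines: bxy ecnge znh arzez kdd dfmit vgw tkfxr tmvv xhyhx ulyr jfvjf
Hunk 5: at line 5 remove [vgw,tkfxr] add [zyo] -> 11 lines: bxy ecnge znh arzez kdd dfmit zyo tmvv xhyhx ulyr jfvjf
Hunk 6: at line 4 remove [dfmit] add [ozfy] -> 11 lines: bxy ecnge znh arzez kdd ozfy zyo tmvv xhyhx ulyr jfvjf
Final line count: 11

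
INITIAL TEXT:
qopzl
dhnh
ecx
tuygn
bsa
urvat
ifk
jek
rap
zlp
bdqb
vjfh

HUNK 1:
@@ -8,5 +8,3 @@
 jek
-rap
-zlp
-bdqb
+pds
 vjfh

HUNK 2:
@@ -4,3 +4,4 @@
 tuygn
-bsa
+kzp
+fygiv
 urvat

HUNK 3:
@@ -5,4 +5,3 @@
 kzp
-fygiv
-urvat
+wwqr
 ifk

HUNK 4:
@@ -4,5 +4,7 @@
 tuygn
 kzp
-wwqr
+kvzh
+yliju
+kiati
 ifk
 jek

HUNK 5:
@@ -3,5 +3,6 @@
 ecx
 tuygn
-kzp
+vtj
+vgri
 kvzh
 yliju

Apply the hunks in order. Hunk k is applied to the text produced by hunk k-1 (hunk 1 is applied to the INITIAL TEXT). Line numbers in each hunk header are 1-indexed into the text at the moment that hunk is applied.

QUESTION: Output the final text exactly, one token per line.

Answer: qopzl
dhnh
ecx
tuygn
vtj
vgri
kvzh
yliju
kiati
ifk
jek
pds
vjfh

Derivation:
Hunk 1: at line 8 remove [rap,zlp,bdqb] add [pds] -> 10 lines: qopzl dhnh ecx tuygn bsa urvat ifk jek pds vjfh
Hunk 2: at line 4 remove [bsa] add [kzp,fygiv] -> 11 lines: qopzl dhnh ecx tuygn kzp fygiv urvat ifk jek pds vjfh
Hunk 3: at line 5 remove [fygiv,urvat] add [wwqr] -> 10 lines: qopzl dhnh ecx tuygn kzp wwqr ifk jek pds vjfh
Hunk 4: at line 4 remove [wwqr] add [kvzh,yliju,kiati] -> 12 lines: qopzl dhnh ecx tuygn kzp kvzh yliju kiati ifk jek pds vjfh
Hunk 5: at line 3 remove [kzp] add [vtj,vgri] -> 13 lines: qopzl dhnh ecx tuygn vtj vgri kvzh yliju kiati ifk jek pds vjfh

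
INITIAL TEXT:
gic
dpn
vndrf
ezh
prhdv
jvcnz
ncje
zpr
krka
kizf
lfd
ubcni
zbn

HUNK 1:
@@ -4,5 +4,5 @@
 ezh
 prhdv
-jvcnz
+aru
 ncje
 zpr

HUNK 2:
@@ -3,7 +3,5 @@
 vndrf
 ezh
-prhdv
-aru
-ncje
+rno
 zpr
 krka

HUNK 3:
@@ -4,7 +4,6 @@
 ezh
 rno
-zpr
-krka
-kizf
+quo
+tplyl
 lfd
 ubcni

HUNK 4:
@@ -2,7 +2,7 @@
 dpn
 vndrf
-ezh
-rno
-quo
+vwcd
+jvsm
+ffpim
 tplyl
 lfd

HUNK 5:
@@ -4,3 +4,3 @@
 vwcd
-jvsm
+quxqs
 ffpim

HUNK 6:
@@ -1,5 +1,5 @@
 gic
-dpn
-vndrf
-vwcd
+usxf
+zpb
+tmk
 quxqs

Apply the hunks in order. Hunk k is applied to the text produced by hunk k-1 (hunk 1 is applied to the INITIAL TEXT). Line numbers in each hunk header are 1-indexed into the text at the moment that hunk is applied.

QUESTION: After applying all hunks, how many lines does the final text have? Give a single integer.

Answer: 10

Derivation:
Hunk 1: at line 4 remove [jvcnz] add [aru] -> 13 lines: gic dpn vndrf ezh prhdv aru ncje zpr krka kizf lfd ubcni zbn
Hunk 2: at line 3 remove [prhdv,aru,ncje] add [rno] -> 11 lines: gic dpn vndrf ezh rno zpr krka kizf lfd ubcni zbn
Hunk 3: at line 4 remove [zpr,krka,kizf] add [quo,tplyl] -> 10 lines: gic dpn vndrf ezh rno quo tplyl lfd ubcni zbn
Hunk 4: at line 2 remove [ezh,rno,quo] add [vwcd,jvsm,ffpim] -> 10 lines: gic dpn vndrf vwcd jvsm ffpim tplyl lfd ubcni zbn
Hunk 5: at line 4 remove [jvsm] add [quxqs] -> 10 lines: gic dpn vndrf vwcd quxqs ffpim tplyl lfd ubcni zbn
Hunk 6: at line 1 remove [dpn,vndrf,vwcd] add [usxf,zpb,tmk] -> 10 lines: gic usxf zpb tmk quxqs ffpim tplyl lfd ubcni zbn
Final line count: 10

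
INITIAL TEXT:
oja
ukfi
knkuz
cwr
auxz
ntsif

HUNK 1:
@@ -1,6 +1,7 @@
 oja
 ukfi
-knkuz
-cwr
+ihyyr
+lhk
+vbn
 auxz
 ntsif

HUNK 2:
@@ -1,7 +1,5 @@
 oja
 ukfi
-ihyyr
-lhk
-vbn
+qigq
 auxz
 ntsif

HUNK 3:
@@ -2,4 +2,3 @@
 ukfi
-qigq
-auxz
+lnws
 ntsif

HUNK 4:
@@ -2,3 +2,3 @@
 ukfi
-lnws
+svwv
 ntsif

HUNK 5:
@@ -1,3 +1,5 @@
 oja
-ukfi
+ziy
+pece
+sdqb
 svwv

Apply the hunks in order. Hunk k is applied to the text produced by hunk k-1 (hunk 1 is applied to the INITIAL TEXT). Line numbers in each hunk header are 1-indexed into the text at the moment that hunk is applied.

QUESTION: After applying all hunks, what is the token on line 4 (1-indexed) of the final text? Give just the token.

Hunk 1: at line 1 remove [knkuz,cwr] add [ihyyr,lhk,vbn] -> 7 lines: oja ukfi ihyyr lhk vbn auxz ntsif
Hunk 2: at line 1 remove [ihyyr,lhk,vbn] add [qigq] -> 5 lines: oja ukfi qigq auxz ntsif
Hunk 3: at line 2 remove [qigq,auxz] add [lnws] -> 4 lines: oja ukfi lnws ntsif
Hunk 4: at line 2 remove [lnws] add [svwv] -> 4 lines: oja ukfi svwv ntsif
Hunk 5: at line 1 remove [ukfi] add [ziy,pece,sdqb] -> 6 lines: oja ziy pece sdqb svwv ntsif
Final line 4: sdqb

Answer: sdqb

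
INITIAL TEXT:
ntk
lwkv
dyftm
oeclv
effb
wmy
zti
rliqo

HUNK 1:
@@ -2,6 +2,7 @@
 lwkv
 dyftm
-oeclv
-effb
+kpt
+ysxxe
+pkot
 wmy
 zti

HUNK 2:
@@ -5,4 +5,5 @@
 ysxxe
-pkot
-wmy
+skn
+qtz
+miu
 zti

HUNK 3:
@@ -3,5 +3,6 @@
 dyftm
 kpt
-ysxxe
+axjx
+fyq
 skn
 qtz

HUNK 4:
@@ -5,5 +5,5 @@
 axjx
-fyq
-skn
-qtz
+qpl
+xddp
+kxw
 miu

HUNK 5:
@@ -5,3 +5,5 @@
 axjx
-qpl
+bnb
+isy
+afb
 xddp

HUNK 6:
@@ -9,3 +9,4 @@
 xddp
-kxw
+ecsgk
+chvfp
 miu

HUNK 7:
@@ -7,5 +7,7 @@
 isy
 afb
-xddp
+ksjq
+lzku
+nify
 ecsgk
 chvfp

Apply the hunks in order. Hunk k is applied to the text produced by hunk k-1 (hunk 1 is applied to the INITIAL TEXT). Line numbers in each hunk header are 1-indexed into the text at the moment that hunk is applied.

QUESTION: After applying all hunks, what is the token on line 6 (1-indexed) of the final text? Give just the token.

Hunk 1: at line 2 remove [oeclv,effb] add [kpt,ysxxe,pkot] -> 9 lines: ntk lwkv dyftm kpt ysxxe pkot wmy zti rliqo
Hunk 2: at line 5 remove [pkot,wmy] add [skn,qtz,miu] -> 10 lines: ntk lwkv dyftm kpt ysxxe skn qtz miu zti rliqo
Hunk 3: at line 3 remove [ysxxe] add [axjx,fyq] -> 11 lines: ntk lwkv dyftm kpt axjx fyq skn qtz miu zti rliqo
Hunk 4: at line 5 remove [fyq,skn,qtz] add [qpl,xddp,kxw] -> 11 lines: ntk lwkv dyftm kpt axjx qpl xddp kxw miu zti rliqo
Hunk 5: at line 5 remove [qpl] add [bnb,isy,afb] -> 13 lines: ntk lwkv dyftm kpt axjx bnb isy afb xddp kxw miu zti rliqo
Hunk 6: at line 9 remove [kxw] add [ecsgk,chvfp] -> 14 lines: ntk lwkv dyftm kpt axjx bnb isy afb xddp ecsgk chvfp miu zti rliqo
Hunk 7: at line 7 remove [xddp] add [ksjq,lzku,nify] -> 16 lines: ntk lwkv dyftm kpt axjx bnb isy afb ksjq lzku nify ecsgk chvfp miu zti rliqo
Final line 6: bnb

Answer: bnb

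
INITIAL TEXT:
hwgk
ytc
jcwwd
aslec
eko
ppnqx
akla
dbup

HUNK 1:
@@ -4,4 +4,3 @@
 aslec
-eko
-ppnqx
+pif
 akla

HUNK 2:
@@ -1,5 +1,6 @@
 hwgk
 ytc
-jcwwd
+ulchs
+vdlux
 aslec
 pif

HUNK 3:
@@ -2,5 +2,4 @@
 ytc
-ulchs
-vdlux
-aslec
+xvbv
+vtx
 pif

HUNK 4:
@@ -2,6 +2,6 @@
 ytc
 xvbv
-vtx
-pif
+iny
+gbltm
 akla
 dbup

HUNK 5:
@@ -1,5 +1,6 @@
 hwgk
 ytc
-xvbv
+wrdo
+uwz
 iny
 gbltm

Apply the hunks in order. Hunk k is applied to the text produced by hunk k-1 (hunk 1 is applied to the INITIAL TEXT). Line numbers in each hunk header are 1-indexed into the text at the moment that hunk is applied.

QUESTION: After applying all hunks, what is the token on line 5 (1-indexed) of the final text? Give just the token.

Hunk 1: at line 4 remove [eko,ppnqx] add [pif] -> 7 lines: hwgk ytc jcwwd aslec pif akla dbup
Hunk 2: at line 1 remove [jcwwd] add [ulchs,vdlux] -> 8 lines: hwgk ytc ulchs vdlux aslec pif akla dbup
Hunk 3: at line 2 remove [ulchs,vdlux,aslec] add [xvbv,vtx] -> 7 lines: hwgk ytc xvbv vtx pif akla dbup
Hunk 4: at line 2 remove [vtx,pif] add [iny,gbltm] -> 7 lines: hwgk ytc xvbv iny gbltm akla dbup
Hunk 5: at line 1 remove [xvbv] add [wrdo,uwz] -> 8 lines: hwgk ytc wrdo uwz iny gbltm akla dbup
Final line 5: iny

Answer: iny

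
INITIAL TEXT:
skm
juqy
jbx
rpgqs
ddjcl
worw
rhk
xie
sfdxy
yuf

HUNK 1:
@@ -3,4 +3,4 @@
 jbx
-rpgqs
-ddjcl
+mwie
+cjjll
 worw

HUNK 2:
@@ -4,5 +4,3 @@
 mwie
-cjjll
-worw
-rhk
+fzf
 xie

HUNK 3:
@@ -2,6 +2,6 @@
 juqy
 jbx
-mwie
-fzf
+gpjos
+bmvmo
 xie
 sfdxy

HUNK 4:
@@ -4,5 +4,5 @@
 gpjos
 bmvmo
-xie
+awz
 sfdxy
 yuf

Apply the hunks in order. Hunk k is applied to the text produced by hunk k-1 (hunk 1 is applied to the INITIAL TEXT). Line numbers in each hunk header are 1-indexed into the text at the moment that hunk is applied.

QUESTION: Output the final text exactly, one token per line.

Hunk 1: at line 3 remove [rpgqs,ddjcl] add [mwie,cjjll] -> 10 lines: skm juqy jbx mwie cjjll worw rhk xie sfdxy yuf
Hunk 2: at line 4 remove [cjjll,worw,rhk] add [fzf] -> 8 lines: skm juqy jbx mwie fzf xie sfdxy yuf
Hunk 3: at line 2 remove [mwie,fzf] add [gpjos,bmvmo] -> 8 lines: skm juqy jbx gpjos bmvmo xie sfdxy yuf
Hunk 4: at line 4 remove [xie] add [awz] -> 8 lines: skm juqy jbx gpjos bmvmo awz sfdxy yuf

Answer: skm
juqy
jbx
gpjos
bmvmo
awz
sfdxy
yuf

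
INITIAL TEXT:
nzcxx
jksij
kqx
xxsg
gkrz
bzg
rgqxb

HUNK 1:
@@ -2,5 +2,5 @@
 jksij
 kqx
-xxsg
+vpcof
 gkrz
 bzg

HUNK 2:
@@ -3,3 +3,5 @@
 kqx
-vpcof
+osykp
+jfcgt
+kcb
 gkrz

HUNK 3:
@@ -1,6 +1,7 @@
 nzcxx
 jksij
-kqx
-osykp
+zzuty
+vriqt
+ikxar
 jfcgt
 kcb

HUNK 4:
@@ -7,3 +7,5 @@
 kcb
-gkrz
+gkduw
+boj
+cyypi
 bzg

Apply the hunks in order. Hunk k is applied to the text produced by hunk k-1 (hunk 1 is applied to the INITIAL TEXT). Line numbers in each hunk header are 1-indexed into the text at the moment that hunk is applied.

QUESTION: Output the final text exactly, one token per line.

Hunk 1: at line 2 remove [xxsg] add [vpcof] -> 7 lines: nzcxx jksij kqx vpcof gkrz bzg rgqxb
Hunk 2: at line 3 remove [vpcof] add [osykp,jfcgt,kcb] -> 9 lines: nzcxx jksij kqx osykp jfcgt kcb gkrz bzg rgqxb
Hunk 3: at line 1 remove [kqx,osykp] add [zzuty,vriqt,ikxar] -> 10 lines: nzcxx jksij zzuty vriqt ikxar jfcgt kcb gkrz bzg rgqxb
Hunk 4: at line 7 remove [gkrz] add [gkduw,boj,cyypi] -> 12 lines: nzcxx jksij zzuty vriqt ikxar jfcgt kcb gkduw boj cyypi bzg rgqxb

Answer: nzcxx
jksij
zzuty
vriqt
ikxar
jfcgt
kcb
gkduw
boj
cyypi
bzg
rgqxb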